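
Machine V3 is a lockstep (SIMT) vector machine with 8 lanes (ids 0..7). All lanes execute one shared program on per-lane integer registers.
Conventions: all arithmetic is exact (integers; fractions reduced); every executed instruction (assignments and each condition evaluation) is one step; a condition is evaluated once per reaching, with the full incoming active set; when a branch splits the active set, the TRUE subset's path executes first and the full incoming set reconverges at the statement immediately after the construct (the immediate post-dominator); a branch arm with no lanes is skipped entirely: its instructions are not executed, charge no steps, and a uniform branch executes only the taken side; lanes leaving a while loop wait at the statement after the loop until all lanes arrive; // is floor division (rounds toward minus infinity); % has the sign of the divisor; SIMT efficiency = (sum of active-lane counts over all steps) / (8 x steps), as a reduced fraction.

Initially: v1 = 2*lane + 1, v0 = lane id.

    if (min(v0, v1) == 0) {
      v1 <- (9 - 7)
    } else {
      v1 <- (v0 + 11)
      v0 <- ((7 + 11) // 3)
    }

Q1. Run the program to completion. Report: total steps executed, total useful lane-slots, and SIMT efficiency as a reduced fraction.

Answer: 4 steps, 23 useful, 23/32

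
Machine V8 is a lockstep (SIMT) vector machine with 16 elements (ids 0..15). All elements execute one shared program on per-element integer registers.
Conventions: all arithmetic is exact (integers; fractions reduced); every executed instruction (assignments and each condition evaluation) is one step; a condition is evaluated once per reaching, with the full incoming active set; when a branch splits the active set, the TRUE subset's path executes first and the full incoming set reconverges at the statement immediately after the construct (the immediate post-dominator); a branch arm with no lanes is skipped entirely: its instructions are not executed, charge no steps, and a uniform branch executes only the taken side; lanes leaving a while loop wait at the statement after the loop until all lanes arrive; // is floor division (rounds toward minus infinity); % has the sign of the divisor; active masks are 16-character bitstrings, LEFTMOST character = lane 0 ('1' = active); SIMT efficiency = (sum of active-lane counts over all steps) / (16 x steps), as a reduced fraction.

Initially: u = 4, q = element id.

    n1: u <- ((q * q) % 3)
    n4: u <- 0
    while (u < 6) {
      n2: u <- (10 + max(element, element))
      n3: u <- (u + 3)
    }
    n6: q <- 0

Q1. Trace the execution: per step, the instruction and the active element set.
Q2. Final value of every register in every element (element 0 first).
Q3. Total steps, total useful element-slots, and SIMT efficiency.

step 0: u <- ((q * q) % 3)           1111111111111111
step 1: u <- 0                       1111111111111111
step 2: eval (u < 6)                 1111111111111111
step 3: u <- (10 + max(element, element)) 1111111111111111
step 4: u <- (u + 3)                 1111111111111111
step 5: eval (u < 6)                 1111111111111111
step 6: q <- 0                       1111111111111111

Answer: 7 steps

u: 13,14,15,16,17,18,19,20,21,22,23,24,25,26,27,28
q: 0,0,0,0,0,0,0,0,0,0,0,0,0,0,0,0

steps = 7; useful = 112; efficiency = 112/112 = 1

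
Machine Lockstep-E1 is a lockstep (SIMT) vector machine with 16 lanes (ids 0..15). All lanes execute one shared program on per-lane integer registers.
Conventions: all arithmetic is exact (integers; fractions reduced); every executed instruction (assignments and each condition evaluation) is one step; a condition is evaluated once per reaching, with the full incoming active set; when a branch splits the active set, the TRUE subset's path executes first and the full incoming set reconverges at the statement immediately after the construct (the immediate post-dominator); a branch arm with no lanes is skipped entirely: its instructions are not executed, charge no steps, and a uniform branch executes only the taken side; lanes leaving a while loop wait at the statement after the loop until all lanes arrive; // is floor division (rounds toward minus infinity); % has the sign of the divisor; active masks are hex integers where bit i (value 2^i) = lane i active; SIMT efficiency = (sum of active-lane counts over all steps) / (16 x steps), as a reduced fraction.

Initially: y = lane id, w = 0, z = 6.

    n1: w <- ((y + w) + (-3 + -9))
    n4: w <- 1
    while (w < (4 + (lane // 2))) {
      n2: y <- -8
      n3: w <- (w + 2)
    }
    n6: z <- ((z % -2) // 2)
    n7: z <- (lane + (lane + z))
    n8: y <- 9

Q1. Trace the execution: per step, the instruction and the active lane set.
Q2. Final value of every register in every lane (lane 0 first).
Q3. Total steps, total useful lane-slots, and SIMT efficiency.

step 0: w <- ((y + w) + (-3 + -9))   0xffff
step 1: w <- 1                       0xffff
step 2: eval (w < (4 + (lane // 2))) 0xffff
step 3: y <- -8                      0xffff
step 4: w <- (w + 2)                 0xffff
step 5: eval (w < (4 + (lane // 2))) 0xffff
step 6: y <- -8                      0xffff
step 7: w <- (w + 2)                 0xffff
step 8: eval (w < (4 + (lane // 2))) 0xffff
step 9: y <- -8                      0xfff0
step 10: w <- (w + 2)                 0xfff0
step 11: eval (w < (4 + (lane // 2))) 0xfff0
step 12: y <- -8                      0xff00
step 13: w <- (w + 2)                 0xff00
step 14: eval (w < (4 + (lane // 2))) 0xff00
step 15: y <- -8                      0xf000
step 16: w <- (w + 2)                 0xf000
step 17: eval (w < (4 + (lane // 2))) 0xf000
step 18: z <- ((z % -2) // 2)         0xffff
step 19: z <- (lane + (lane + z))     0xffff
step 20: y <- 9                       0xffff

Answer: 21 steps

y: 9,9,9,9,9,9,9,9,9,9,9,9,9,9,9,9
w: 5,5,5,5,7,7,7,7,9,9,9,9,11,11,11,11
z: 0,2,4,6,8,10,12,14,16,18,20,22,24,26,28,30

steps = 21; useful = 264; efficiency = 264/336 = 11/14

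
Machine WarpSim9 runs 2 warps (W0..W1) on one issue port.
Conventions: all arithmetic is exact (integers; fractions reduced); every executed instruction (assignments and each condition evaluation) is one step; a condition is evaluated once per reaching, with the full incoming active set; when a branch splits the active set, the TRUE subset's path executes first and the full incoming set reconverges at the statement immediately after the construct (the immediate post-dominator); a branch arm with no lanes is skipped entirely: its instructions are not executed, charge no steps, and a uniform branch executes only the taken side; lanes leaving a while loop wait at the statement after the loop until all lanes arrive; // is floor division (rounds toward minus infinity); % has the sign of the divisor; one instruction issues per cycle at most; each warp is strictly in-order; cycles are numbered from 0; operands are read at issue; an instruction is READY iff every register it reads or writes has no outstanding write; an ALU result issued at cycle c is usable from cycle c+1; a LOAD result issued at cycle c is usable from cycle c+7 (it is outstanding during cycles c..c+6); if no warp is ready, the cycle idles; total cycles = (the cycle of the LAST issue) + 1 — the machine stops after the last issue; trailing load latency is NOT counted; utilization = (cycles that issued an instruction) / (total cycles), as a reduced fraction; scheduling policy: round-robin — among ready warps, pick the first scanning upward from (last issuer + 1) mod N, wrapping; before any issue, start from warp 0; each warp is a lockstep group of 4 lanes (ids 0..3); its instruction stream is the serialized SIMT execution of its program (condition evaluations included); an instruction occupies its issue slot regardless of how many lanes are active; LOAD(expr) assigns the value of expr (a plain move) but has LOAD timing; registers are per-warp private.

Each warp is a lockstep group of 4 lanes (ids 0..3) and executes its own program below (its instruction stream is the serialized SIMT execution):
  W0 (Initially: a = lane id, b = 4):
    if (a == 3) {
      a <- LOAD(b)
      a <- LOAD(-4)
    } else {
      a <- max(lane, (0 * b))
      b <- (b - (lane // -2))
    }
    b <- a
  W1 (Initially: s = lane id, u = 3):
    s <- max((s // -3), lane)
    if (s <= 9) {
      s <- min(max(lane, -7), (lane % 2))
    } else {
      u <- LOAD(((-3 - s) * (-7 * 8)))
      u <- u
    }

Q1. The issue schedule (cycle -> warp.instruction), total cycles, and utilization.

cycle 0: W0.I0
cycle 1: W1.I0
cycle 2: W0.I1
cycle 3: W1.I1
cycle 4: W1.I2
cycle 5: idle
cycle 6: idle
cycle 7: idle
cycle 8: idle
cycle 9: W0.I2
cycle 10: idle
cycle 11: idle
cycle 12: idle
cycle 13: idle
cycle 14: idle
cycle 15: idle
cycle 16: W0.I3
cycle 17: W0.I4
cycle 18: W0.I5

Answer: 19 cycles, utilization 9/19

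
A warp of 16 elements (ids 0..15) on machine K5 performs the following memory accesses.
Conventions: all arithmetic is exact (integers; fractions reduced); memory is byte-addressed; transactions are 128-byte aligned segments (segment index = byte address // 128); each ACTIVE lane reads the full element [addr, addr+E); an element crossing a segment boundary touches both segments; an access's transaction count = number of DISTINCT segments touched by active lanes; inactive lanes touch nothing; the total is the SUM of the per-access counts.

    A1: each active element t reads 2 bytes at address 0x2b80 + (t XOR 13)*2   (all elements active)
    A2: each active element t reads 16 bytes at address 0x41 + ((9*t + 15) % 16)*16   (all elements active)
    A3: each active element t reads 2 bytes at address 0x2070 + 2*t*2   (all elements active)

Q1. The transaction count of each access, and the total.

A1: 1 transaction
A2: 3 transactions
A3: 2 transactions

Answer: 1,3,2; total 6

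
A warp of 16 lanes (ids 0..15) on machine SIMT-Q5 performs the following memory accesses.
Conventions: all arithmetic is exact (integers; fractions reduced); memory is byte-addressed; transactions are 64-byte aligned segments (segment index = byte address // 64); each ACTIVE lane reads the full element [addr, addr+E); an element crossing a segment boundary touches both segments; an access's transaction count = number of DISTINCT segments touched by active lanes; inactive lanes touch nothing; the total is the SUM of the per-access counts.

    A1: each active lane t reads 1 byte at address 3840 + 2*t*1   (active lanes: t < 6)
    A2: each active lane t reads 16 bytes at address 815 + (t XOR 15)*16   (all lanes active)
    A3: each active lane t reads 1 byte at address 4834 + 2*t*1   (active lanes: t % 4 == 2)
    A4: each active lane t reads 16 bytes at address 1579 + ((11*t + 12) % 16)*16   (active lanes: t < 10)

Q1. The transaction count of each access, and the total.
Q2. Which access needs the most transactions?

A1: 1 transaction
A2: 5 transactions
A3: 1 transaction
A4: 4 transactions

Answer: 1,5,1,4; total 11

Answer: A2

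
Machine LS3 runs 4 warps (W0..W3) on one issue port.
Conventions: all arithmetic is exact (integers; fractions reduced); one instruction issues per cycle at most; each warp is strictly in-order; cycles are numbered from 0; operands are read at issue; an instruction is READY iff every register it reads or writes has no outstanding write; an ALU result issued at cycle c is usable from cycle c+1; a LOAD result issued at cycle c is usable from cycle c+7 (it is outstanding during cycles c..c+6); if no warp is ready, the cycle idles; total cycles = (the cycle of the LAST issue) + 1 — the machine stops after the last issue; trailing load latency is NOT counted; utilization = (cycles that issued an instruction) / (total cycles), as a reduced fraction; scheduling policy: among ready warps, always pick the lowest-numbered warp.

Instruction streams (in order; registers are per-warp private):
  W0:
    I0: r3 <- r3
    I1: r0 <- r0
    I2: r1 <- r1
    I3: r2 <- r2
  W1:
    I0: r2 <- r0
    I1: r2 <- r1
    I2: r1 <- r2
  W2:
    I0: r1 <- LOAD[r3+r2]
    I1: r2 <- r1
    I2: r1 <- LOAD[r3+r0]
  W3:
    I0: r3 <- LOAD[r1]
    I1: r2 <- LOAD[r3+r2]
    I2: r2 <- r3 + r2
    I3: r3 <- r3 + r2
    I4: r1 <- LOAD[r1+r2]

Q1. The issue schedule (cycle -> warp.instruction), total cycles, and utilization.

cycle 0: W0.I0
cycle 1: W0.I1
cycle 2: W0.I2
cycle 3: W0.I3
cycle 4: W1.I0
cycle 5: W1.I1
cycle 6: W1.I2
cycle 7: W2.I0
cycle 8: W3.I0
cycle 9: idle
cycle 10: idle
cycle 11: idle
cycle 12: idle
cycle 13: idle
cycle 14: W2.I1
cycle 15: W2.I2
cycle 16: W3.I1
cycle 17: idle
cycle 18: idle
cycle 19: idle
cycle 20: idle
cycle 21: idle
cycle 22: idle
cycle 23: W3.I2
cycle 24: W3.I3
cycle 25: W3.I4

Answer: 26 cycles, utilization 15/26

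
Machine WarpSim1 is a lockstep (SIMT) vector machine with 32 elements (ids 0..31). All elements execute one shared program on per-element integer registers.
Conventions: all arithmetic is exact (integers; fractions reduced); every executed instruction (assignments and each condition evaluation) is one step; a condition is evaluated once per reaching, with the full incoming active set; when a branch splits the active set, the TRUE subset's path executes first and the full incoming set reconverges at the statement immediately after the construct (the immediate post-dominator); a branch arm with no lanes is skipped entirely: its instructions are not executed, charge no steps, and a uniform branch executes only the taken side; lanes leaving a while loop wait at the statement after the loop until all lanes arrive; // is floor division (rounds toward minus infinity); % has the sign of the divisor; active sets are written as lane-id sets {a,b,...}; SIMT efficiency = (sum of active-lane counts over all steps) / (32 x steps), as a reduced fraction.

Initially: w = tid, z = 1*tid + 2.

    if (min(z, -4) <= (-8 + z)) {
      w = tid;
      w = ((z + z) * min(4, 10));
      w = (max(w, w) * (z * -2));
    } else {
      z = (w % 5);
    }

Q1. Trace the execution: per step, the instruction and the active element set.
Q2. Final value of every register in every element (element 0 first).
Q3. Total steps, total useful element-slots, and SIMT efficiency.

step 0: eval (min(z, -4) <= (-8 + z)) {0,1,2,3,4,5,6,7,8,9,10,11,12,13,14,15,16,17,18,19,20,21,22,23,24,25,26,27,28,29,30,31}
step 1: w <- tid                     {2,3,4,5,6,7,8,9,10,11,12,13,14,15,16,17,18,19,20,21,22,23,24,25,26,27,28,29,30,31}
step 2: w <- ((z + z) * min(4, 10))  {2,3,4,5,6,7,8,9,10,11,12,13,14,15,16,17,18,19,20,21,22,23,24,25,26,27,28,29,30,31}
step 3: w <- (max(w, w) * (z * -2))  {2,3,4,5,6,7,8,9,10,11,12,13,14,15,16,17,18,19,20,21,22,23,24,25,26,27,28,29,30,31}
step 4: z <- (w % 5)                 {0,1}

Answer: 5 steps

w: 0,1,-256,-400,-576,-784,-1024,-1296,-1600,-1936,-2304,-2704,-3136,-3600,-4096,-4624,-5184,-5776,-6400,-7056,-7744,-8464,-9216,-10000,-10816,-11664,-12544,-13456,-14400,-15376,-16384,-17424
z: 0,1,4,5,6,7,8,9,10,11,12,13,14,15,16,17,18,19,20,21,22,23,24,25,26,27,28,29,30,31,32,33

steps = 5; useful = 124; efficiency = 124/160 = 31/40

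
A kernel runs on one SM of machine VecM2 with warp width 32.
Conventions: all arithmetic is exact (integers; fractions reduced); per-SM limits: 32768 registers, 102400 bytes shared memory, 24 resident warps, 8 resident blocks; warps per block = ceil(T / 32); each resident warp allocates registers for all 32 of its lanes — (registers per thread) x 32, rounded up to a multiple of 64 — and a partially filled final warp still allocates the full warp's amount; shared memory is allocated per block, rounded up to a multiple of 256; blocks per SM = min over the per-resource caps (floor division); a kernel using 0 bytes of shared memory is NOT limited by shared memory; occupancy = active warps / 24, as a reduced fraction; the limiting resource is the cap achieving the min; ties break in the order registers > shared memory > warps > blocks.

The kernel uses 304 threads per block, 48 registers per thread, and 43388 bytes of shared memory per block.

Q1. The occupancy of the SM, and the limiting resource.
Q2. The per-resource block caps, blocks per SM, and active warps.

Answer: occupancy 5/6, limited by registers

registers: 2 blocks
shared memory: 2 blocks
warps: 2 blocks
blocks: 8 blocks

Answer: 2 blocks, 20 active warps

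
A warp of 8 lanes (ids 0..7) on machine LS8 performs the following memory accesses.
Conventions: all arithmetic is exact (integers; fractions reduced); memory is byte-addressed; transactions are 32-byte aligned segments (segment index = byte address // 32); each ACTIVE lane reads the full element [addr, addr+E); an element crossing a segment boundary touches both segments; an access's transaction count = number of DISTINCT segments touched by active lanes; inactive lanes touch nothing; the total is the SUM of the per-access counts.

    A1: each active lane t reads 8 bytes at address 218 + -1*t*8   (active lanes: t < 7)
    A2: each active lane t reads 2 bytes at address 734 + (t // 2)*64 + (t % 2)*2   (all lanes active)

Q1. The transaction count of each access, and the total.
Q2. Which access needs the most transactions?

A1: 3 transactions
A2: 8 transactions

Answer: 3,8; total 11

Answer: A2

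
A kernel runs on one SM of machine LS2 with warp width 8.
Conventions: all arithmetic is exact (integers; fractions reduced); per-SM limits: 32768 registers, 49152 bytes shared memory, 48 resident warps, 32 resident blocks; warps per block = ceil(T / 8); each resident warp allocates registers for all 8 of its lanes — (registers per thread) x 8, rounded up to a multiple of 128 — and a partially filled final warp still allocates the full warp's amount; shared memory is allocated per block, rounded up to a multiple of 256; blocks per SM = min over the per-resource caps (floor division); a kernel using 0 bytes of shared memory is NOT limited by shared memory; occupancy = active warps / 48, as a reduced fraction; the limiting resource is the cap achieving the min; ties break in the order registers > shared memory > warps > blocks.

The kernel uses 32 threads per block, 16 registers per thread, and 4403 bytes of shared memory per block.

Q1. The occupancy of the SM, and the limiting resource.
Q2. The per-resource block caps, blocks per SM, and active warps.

Answer: occupancy 5/6, limited by shared memory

registers: 64 blocks
shared memory: 10 blocks
warps: 12 blocks
blocks: 32 blocks

Answer: 10 blocks, 40 active warps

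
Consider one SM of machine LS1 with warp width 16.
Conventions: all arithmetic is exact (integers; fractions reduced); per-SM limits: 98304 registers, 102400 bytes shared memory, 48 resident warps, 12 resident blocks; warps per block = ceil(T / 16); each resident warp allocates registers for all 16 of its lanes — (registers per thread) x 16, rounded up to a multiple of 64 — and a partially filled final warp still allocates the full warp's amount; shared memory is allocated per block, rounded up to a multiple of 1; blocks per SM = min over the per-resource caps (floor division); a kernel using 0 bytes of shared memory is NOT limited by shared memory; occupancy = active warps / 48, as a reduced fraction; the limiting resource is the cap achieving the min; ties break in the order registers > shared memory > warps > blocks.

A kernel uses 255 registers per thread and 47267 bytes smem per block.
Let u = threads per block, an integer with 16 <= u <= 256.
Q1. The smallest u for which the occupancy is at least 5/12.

Answer: u = 145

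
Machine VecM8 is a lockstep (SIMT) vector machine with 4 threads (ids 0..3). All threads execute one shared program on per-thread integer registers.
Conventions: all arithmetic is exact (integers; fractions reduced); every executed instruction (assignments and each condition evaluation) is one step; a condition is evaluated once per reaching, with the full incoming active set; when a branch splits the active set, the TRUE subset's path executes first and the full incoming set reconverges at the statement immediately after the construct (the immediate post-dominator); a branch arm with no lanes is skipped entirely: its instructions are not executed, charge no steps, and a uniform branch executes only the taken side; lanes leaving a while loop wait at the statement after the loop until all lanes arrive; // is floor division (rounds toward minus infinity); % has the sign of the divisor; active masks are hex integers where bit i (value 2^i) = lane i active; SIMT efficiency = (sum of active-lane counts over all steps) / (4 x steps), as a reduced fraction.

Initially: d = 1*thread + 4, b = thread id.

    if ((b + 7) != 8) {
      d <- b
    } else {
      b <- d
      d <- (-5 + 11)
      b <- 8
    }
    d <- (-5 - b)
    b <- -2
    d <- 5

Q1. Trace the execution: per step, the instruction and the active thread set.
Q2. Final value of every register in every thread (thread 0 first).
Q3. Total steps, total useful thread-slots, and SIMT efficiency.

step 0: eval ((b + 7) != 8)          0xf
step 1: d <- b                       0xd
step 2: b <- d                       0x2
step 3: d <- (-5 + 11)               0x2
step 4: b <- 8                       0x2
step 5: d <- (-5 - b)                0xf
step 6: b <- -2                      0xf
step 7: d <- 5                       0xf

Answer: 8 steps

d: 5,5,5,5
b: -2,-2,-2,-2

steps = 8; useful = 22; efficiency = 22/32 = 11/16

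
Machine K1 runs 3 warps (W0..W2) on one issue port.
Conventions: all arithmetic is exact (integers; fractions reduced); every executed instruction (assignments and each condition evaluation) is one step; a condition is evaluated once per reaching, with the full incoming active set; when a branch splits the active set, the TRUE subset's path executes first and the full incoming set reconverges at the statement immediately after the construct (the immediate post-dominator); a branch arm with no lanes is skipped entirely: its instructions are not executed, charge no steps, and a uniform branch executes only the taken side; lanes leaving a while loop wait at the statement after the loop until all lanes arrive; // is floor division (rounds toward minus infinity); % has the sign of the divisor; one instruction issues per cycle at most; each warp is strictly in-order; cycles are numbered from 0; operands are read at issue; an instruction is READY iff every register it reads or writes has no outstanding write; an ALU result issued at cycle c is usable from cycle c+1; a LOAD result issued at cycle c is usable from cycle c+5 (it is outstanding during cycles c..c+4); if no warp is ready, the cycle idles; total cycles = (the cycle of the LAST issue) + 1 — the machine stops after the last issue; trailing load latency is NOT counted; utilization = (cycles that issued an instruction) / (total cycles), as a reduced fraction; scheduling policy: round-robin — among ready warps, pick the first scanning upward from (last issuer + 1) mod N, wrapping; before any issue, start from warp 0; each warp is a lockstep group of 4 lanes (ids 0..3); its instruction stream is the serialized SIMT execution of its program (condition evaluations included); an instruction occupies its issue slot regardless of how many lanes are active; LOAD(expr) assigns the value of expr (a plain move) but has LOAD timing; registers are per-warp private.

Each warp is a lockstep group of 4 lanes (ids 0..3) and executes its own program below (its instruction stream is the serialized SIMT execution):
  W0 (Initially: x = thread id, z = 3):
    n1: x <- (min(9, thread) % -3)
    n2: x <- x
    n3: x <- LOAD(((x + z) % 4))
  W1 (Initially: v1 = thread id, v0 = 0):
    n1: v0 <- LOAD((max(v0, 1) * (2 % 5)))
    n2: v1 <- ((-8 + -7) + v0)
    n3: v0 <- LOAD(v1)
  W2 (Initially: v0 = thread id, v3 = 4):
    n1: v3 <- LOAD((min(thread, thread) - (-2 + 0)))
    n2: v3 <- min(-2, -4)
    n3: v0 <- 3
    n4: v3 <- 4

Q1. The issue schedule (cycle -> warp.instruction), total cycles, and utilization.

cycle 0: W0.I0
cycle 1: W1.I0
cycle 2: W2.I0
cycle 3: W0.I1
cycle 4: W0.I2
cycle 5: idle
cycle 6: W1.I1
cycle 7: W2.I1
cycle 8: W1.I2
cycle 9: W2.I2
cycle 10: W2.I3

Answer: 11 cycles, utilization 10/11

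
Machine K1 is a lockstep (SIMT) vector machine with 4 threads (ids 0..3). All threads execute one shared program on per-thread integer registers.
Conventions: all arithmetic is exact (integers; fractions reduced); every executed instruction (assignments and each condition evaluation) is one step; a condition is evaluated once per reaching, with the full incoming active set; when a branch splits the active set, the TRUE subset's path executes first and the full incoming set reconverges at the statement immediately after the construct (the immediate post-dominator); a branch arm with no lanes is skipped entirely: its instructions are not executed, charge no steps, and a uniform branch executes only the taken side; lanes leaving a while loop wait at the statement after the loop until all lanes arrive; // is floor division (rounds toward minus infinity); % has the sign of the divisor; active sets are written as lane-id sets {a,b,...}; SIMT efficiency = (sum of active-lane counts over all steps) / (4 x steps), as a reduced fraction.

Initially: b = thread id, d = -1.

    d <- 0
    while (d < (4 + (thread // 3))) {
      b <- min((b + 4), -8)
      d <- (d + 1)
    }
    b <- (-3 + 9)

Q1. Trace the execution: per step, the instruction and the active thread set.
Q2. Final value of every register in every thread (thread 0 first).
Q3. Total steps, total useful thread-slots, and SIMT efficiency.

step 0: d <- 0                       {0,1,2,3}
step 1: eval (d < (4 + (thread // 3))) {0,1,2,3}
step 2: b <- min((b + 4), -8)        {0,1,2,3}
step 3: d <- (d + 1)                 {0,1,2,3}
step 4: eval (d < (4 + (thread // 3))) {0,1,2,3}
step 5: b <- min((b + 4), -8)        {0,1,2,3}
step 6: d <- (d + 1)                 {0,1,2,3}
step 7: eval (d < (4 + (thread // 3))) {0,1,2,3}
step 8: b <- min((b + 4), -8)        {0,1,2,3}
step 9: d <- (d + 1)                 {0,1,2,3}
step 10: eval (d < (4 + (thread // 3))) {0,1,2,3}
step 11: b <- min((b + 4), -8)        {0,1,2,3}
step 12: d <- (d + 1)                 {0,1,2,3}
step 13: eval (d < (4 + (thread // 3))) {0,1,2,3}
step 14: b <- min((b + 4), -8)        {3}
step 15: d <- (d + 1)                 {3}
step 16: eval (d < (4 + (thread // 3))) {3}
step 17: b <- (-3 + 9)                {0,1,2,3}

Answer: 18 steps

b: 6,6,6,6
d: 4,4,4,5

steps = 18; useful = 63; efficiency = 63/72 = 7/8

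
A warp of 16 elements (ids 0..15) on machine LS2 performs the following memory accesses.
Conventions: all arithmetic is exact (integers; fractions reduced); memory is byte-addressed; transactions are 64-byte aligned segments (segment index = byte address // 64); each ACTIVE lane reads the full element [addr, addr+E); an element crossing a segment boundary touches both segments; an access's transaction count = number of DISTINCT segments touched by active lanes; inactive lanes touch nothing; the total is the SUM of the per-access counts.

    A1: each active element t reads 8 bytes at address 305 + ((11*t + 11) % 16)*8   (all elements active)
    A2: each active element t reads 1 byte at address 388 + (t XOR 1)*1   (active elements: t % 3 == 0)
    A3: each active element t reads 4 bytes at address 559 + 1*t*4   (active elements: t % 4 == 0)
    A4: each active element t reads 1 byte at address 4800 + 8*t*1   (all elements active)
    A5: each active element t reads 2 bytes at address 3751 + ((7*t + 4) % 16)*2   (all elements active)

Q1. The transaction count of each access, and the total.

A1: 3 transactions
A2: 1 transaction
A3: 2 transactions
A4: 2 transactions
A5: 2 transactions

Answer: 3,1,2,2,2; total 10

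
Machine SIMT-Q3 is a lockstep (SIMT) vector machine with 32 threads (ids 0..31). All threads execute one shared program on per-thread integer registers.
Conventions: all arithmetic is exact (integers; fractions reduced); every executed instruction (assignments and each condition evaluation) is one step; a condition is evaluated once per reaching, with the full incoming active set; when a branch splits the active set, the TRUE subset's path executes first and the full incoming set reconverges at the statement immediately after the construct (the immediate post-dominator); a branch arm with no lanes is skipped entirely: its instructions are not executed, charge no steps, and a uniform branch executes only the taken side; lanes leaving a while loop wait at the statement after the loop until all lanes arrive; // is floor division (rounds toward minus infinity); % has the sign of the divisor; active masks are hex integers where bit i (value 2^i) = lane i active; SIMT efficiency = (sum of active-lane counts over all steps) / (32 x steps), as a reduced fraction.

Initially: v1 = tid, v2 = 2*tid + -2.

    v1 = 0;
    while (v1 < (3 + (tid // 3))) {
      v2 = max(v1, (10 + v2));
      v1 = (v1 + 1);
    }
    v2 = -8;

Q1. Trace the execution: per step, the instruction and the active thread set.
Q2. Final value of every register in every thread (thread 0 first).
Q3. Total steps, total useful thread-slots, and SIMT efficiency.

step 0: v1 <- 0                      0xffffffff
step 1: eval (v1 < (3 + (tid // 3))) 0xffffffff
step 2: v2 <- max(v1, (10 + v2))     0xffffffff
step 3: v1 <- (v1 + 1)               0xffffffff
step 4: eval (v1 < (3 + (tid // 3))) 0xffffffff
step 5: v2 <- max(v1, (10 + v2))     0xffffffff
step 6: v1 <- (v1 + 1)               0xffffffff
step 7: eval (v1 < (3 + (tid // 3))) 0xffffffff
step 8: v2 <- max(v1, (10 + v2))     0xffffffff
step 9: v1 <- (v1 + 1)               0xffffffff
step 10: eval (v1 < (3 + (tid // 3))) 0xffffffff
step 11: v2 <- max(v1, (10 + v2))     0xfffffff8
step 12: v1 <- (v1 + 1)               0xfffffff8
step 13: eval (v1 < (3 + (tid // 3))) 0xfffffff8
step 14: v2 <- max(v1, (10 + v2))     0xffffffc0
step 15: v1 <- (v1 + 1)               0xffffffc0
step 16: eval (v1 < (3 + (tid // 3))) 0xffffffc0
step 17: v2 <- max(v1, (10 + v2))     0xfffffe00
step 18: v1 <- (v1 + 1)               0xfffffe00
step 19: eval (v1 < (3 + (tid // 3))) 0xfffffe00
step 20: v2 <- max(v1, (10 + v2))     0xfffff000
step 21: v1 <- (v1 + 1)               0xfffff000
step 22: eval (v1 < (3 + (tid // 3))) 0xfffff000
step 23: v2 <- max(v1, (10 + v2))     0xffff8000
step 24: v1 <- (v1 + 1)               0xffff8000
step 25: eval (v1 < (3 + (tid // 3))) 0xffff8000
step 26: v2 <- max(v1, (10 + v2))     0xfffc0000
step 27: v1 <- (v1 + 1)               0xfffc0000
step 28: eval (v1 < (3 + (tid // 3))) 0xfffc0000
step 29: v2 <- max(v1, (10 + v2))     0xffe00000
step 30: v1 <- (v1 + 1)               0xffe00000
step 31: eval (v1 < (3 + (tid // 3))) 0xffe00000
step 32: v2 <- max(v1, (10 + v2))     0xff000000
step 33: v1 <- (v1 + 1)               0xff000000
step 34: eval (v1 < (3 + (tid // 3))) 0xff000000
step 35: v2 <- max(v1, (10 + v2))     0xf8000000
step 36: v1 <- (v1 + 1)               0xf8000000
step 37: eval (v1 < (3 + (tid // 3))) 0xf8000000
step 38: v2 <- max(v1, (10 + v2))     0xc0000000
step 39: v1 <- (v1 + 1)               0xc0000000
step 40: eval (v1 < (3 + (tid // 3))) 0xc0000000
step 41: v2 <- -8                     0xffffffff

Answer: 42 steps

v1: 3,3,3,4,4,4,5,5,5,6,6,6,7,7,7,8,8,8,9,9,9,10,10,10,11,11,11,12,12,12,13,13
v2: -8,-8,-8,-8,-8,-8,-8,-8,-8,-8,-8,-8,-8,-8,-8,-8,-8,-8,-8,-8,-8,-8,-8,-8,-8,-8,-8,-8,-8,-8,-8,-8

steps = 42; useful = 849; efficiency = 849/1344 = 283/448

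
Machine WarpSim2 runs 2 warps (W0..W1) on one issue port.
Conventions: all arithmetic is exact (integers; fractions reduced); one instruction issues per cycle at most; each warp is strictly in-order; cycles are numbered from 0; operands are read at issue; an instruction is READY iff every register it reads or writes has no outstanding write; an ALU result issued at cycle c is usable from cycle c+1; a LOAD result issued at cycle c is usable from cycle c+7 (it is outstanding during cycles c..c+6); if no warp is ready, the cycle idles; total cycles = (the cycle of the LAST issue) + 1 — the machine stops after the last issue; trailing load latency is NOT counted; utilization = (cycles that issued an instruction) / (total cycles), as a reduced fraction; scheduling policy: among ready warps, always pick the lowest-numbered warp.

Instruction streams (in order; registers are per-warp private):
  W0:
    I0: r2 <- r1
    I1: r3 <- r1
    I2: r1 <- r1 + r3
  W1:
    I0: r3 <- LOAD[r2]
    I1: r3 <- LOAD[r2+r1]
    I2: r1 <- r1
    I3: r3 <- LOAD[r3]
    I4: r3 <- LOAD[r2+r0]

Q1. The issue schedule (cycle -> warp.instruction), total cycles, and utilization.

cycle 0: W0.I0
cycle 1: W0.I1
cycle 2: W0.I2
cycle 3: W1.I0
cycle 4: idle
cycle 5: idle
cycle 6: idle
cycle 7: idle
cycle 8: idle
cycle 9: idle
cycle 10: W1.I1
cycle 11: W1.I2
cycle 12: idle
cycle 13: idle
cycle 14: idle
cycle 15: idle
cycle 16: idle
cycle 17: W1.I3
cycle 18: idle
cycle 19: idle
cycle 20: idle
cycle 21: idle
cycle 22: idle
cycle 23: idle
cycle 24: W1.I4

Answer: 25 cycles, utilization 8/25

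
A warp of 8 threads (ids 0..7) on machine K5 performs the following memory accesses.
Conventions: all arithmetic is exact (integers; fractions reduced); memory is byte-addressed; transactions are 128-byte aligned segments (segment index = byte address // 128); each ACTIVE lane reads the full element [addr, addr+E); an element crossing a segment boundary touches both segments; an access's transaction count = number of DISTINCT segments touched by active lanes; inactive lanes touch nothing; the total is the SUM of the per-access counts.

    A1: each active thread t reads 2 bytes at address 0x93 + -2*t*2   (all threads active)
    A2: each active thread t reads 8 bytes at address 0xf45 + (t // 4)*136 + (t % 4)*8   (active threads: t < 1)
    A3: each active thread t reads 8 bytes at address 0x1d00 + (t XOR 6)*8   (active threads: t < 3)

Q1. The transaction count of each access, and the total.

A1: 2 transactions
A2: 1 transaction
A3: 1 transaction

Answer: 2,1,1; total 4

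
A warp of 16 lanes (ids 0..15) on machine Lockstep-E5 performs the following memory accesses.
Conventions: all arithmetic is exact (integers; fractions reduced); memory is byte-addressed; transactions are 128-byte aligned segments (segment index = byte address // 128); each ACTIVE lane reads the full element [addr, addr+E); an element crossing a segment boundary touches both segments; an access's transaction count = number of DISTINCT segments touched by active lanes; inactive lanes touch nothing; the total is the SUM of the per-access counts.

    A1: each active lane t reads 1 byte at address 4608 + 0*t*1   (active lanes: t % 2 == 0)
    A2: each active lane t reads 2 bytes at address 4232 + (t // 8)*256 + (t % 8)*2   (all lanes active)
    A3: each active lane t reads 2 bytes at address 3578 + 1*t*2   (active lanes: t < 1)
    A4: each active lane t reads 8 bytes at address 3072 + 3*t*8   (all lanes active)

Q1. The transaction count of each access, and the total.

A1: 1 transaction
A2: 2 transactions
A3: 1 transaction
A4: 3 transactions

Answer: 1,2,1,3; total 7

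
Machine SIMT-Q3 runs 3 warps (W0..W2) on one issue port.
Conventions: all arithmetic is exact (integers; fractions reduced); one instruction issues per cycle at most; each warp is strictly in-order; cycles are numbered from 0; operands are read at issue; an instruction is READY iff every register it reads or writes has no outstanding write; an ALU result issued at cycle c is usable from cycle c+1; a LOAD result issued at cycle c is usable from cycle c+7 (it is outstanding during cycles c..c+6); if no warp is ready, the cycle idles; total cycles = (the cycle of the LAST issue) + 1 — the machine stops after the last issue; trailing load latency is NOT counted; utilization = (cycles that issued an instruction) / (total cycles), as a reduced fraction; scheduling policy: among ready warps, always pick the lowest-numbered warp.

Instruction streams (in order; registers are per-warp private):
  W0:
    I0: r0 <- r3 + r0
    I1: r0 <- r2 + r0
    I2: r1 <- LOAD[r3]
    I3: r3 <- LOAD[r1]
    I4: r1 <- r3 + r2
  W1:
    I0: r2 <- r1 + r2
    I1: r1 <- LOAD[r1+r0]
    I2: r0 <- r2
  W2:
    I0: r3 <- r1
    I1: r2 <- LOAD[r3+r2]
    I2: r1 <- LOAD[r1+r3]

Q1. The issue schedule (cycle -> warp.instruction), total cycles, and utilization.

cycle 0: W0.I0
cycle 1: W0.I1
cycle 2: W0.I2
cycle 3: W1.I0
cycle 4: W1.I1
cycle 5: W1.I2
cycle 6: W2.I0
cycle 7: W2.I1
cycle 8: W2.I2
cycle 9: W0.I3
cycle 10: idle
cycle 11: idle
cycle 12: idle
cycle 13: idle
cycle 14: idle
cycle 15: idle
cycle 16: W0.I4

Answer: 17 cycles, utilization 11/17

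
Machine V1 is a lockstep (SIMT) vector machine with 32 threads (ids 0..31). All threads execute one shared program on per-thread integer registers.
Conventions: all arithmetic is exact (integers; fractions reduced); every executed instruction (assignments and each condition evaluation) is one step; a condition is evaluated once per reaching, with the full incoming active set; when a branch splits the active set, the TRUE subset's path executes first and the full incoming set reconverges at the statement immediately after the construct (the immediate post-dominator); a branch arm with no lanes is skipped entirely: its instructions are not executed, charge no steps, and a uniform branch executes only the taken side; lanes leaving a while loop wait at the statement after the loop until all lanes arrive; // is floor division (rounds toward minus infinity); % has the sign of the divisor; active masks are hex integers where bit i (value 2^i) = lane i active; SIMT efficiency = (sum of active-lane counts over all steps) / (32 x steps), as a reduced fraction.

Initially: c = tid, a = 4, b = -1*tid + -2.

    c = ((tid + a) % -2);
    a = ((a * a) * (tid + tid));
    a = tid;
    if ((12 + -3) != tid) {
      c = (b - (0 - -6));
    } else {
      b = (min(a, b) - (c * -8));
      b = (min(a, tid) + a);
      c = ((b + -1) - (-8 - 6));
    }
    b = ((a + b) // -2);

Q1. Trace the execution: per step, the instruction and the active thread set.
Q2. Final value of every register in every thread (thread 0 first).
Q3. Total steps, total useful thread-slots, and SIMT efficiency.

step 0: c <- ((tid + a) % -2)        0xffffffff
step 1: a <- ((a * a) * (tid + tid)) 0xffffffff
step 2: a <- tid                     0xffffffff
step 3: eval ((12 + -3) != tid)      0xffffffff
step 4: c <- (b - (0 - -6))          0xfffffdff
step 5: b <- (min(a, b) - (c * -8))  0x00000200
step 6: b <- (min(a, tid) + a)       0x00000200
step 7: c <- ((b + -1) - (-8 - 6))   0x00000200
step 8: b <- ((a + b) // -2)         0xffffffff

Answer: 9 steps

c: -8,-9,-10,-11,-12,-13,-14,-15,-16,31,-18,-19,-20,-21,-22,-23,-24,-25,-26,-27,-28,-29,-30,-31,-32,-33,-34,-35,-36,-37,-38,-39
a: 0,1,2,3,4,5,6,7,8,9,10,11,12,13,14,15,16,17,18,19,20,21,22,23,24,25,26,27,28,29,30,31
b: 1,1,1,1,1,1,1,1,1,-14,1,1,1,1,1,1,1,1,1,1,1,1,1,1,1,1,1,1,1,1,1,1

steps = 9; useful = 194; efficiency = 194/288 = 97/144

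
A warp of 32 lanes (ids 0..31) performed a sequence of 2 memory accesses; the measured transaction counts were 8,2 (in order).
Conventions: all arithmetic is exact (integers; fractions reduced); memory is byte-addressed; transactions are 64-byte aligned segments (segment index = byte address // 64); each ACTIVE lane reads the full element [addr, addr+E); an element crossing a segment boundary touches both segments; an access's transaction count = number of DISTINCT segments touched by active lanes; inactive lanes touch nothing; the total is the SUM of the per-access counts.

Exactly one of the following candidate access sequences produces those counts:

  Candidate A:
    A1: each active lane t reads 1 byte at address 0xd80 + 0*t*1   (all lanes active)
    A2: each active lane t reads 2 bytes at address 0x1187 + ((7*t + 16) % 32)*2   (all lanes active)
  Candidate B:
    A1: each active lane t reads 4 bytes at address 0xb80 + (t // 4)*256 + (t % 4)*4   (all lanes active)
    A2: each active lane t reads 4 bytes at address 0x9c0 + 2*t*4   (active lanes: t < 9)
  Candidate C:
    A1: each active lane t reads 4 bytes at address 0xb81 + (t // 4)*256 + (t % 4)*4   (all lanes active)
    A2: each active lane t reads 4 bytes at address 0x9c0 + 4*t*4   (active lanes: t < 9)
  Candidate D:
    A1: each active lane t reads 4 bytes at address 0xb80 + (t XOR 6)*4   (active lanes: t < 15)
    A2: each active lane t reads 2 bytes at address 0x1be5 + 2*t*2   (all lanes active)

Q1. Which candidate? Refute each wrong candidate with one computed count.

A: A1 gives 1 transaction, not 8
C: A2 gives 3 transactions, not 2
D: A1 gives 1 transaction, not 8
B: all counts match (8,2)

Answer: B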